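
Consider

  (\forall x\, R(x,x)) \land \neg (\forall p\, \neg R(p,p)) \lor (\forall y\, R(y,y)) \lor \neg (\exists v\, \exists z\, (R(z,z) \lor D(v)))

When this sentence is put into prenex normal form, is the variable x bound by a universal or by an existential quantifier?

Push ¬ through the quantifiers and connectives to reach negation normal form:
  (\forall x\, R(x,x)) \land (\exists p\, R(p,p)) \lor (\forall y\, R(y,y)) \lor (\forall v\, \forall z\, (\neg R(z,z) \land \neg D(v)))
Pull the quantifiers to the front (each side's bound variable is not free in the other side):
  \forall x\, \exists p\, \forall y\, \forall v\, \forall z\, (R(x,x) \land R(p,p) \lor R(y,y) \lor \neg R(z,z) \land \neg D(v))
The quantifier \forall x sits under an even number of negations, so it remains universal.

universal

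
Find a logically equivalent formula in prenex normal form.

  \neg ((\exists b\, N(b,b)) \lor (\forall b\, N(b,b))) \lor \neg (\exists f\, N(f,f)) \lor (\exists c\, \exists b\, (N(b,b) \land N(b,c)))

\forall b\, \exists x1\, \forall f\, \exists c\, \exists s\, (\neg N(b,b) \land \neg N(x1,x1) \lor \neg N(f,f) \lor N(s,s) \land N(s,c))

Push ¬ through the quantifiers and connectives to reach negation normal form:
  (\forall b\, \neg N(b,b)) \land (\exists b\, \neg N(b,b)) \lor (\forall f\, \neg N(f,f)) \lor (\exists c\, \exists b\, (N(b,b) \land N(b,c)))
Standardize variables apart so no two quantifiers bind the same name: b↦x1, b↦s.
  (\forall b\, \neg N(b,b)) \land (\exists x1\, \neg N(x1,x1)) \lor (\forall f\, \neg N(f,f)) \lor (\exists c\, \exists s\, (N(s,s) \land N(s,c)))
Pull the quantifiers to the front (each side's bound variable is not free in the other side):
  \forall b\, \exists x1\, \forall f\, \exists c\, \exists s\, (\neg N(b,b) \land \neg N(x1,x1) \lor \neg N(f,f) \lor N(s,s) \land N(s,c))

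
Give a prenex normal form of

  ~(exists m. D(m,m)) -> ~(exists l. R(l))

exists m. forall l. (D(m,m) | ~R(l))

First replace A → B with ¬A ∨ B.
  ~~(exists m. D(m,m)) | ~(exists l. R(l))
Drive negations inward (¬∀x A ≡ ∃x ¬A, ¬∃x A ≡ ∀x ¬A, De Morgan for ∧/∨):
  (exists m. D(m,m)) | (forall l. ~R(l))
All bound variables are already distinct, so no renaming is needed.
Extract every quantifier outward, since the variables are now distinct and don't occur free across branches:
  exists m. forall l. (D(m,m) | ~R(l))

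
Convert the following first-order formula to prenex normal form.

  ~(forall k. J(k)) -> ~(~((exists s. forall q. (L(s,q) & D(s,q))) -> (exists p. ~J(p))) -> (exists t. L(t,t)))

Rewrite implications/biconditionals: A → B as ¬A ∨ B.
  ~~(forall k. J(k)) | ~(~~(~(exists s. forall q. (L(s,q) & D(s,q))) | (exists p. ~J(p))) | (exists t. L(t,t)))
Move each ¬ inward, flipping quantifiers it crosses:
  (forall k. J(k)) | (exists s. forall q. (L(s,q) & D(s,q))) & (forall p. J(p)) & (forall t. ~L(t,t))
All bound variables are already distinct, so no renaming is needed.
Extract every quantifier outward, since the variables are now distinct and don't occur free across branches:
  forall k. exists s. forall q. forall p. forall t. (J(k) | L(s,q) & D(s,q) & J(p) & ~L(t,t))

forall k. exists s. forall q. forall p. forall t. (J(k) | L(s,q) & D(s,q) & J(p) & ~L(t,t))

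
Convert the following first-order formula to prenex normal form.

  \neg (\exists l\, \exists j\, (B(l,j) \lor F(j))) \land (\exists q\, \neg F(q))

Move each ¬ inward, flipping quantifiers it crosses:
  (\forall l\, \forall j\, (\neg B(l,j) \land \neg F(j))) \land (\exists q\, \neg F(q))
All bound variables are already distinct, so no renaming is needed.
Finally move all quantifiers to the prefix:
  \forall l\, \forall j\, \exists q\, (\neg B(l,j) \land \neg F(j) \land \neg F(q))

\forall l\, \forall j\, \exists q\, (\neg B(l,j) \land \neg F(j) \land \neg F(q))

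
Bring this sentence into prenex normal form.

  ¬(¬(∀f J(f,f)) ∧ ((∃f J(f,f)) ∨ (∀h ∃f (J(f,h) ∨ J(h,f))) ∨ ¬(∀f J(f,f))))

Move each ¬ inward, flipping quantifiers it crosses:
  (∀f J(f,f)) ∨ (∀f ¬J(f,f)) ∧ (∃h ∀f (¬J(f,h) ∧ ¬J(h,f))) ∧ (∀f J(f,f))
Rename bound variables to avoid capture: f↦s, f↦r, f↦a.
  (∀f J(f,f)) ∨ (∀s ¬J(s,s)) ∧ (∃h ∀r (¬J(r,h) ∧ ¬J(h,r))) ∧ (∀a J(a,a))
Pull the quantifiers to the front (each side's bound variable is not free in the other side):
  ∀f ∀s ∃h ∀r ∀a (J(f,f) ∨ ¬J(s,s) ∧ ¬J(r,h) ∧ ¬J(h,r) ∧ J(a,a))

∀f ∀s ∃h ∀r ∀a (J(f,f) ∨ ¬J(s,s) ∧ ¬J(r,h) ∧ ¬J(h,r) ∧ J(a,a))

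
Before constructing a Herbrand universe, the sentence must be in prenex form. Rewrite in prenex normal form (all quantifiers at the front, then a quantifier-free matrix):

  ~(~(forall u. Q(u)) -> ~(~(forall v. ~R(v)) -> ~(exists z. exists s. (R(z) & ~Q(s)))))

exists u. forall v. forall z. forall s. (~Q(u) & (~R(v) | ~R(z) | Q(s)))

Eliminate → and ↔ using ¬ and ∨.
  ~(~~(forall u. Q(u)) | ~(~~(forall v. ~R(v)) | ~(exists z. exists s. (R(z) & ~Q(s)))))
Push ¬ through the quantifiers and connectives to reach negation normal form:
  (exists u. ~Q(u)) & ((forall v. ~R(v)) | (forall z. forall s. (~R(z) | Q(s))))
Finally move all quantifiers to the prefix:
  exists u. forall v. forall z. forall s. (~Q(u) & (~R(v) | ~R(z) | Q(s)))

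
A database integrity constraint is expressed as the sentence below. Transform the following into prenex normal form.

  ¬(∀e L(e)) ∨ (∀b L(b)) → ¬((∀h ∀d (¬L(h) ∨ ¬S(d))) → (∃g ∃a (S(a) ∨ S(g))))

∀e ∃b ∀h ∀d ∀g ∀a (L(e) ∧ ¬L(b) ∨ (¬L(h) ∨ ¬S(d)) ∧ ¬S(a) ∧ ¬S(g))

First replace A → B with ¬A ∨ B.
  ¬(¬(∀e L(e)) ∨ (∀b L(b))) ∨ ¬(¬(∀h ∀d (¬L(h) ∨ ¬S(d))) ∨ (∃g ∃a (S(a) ∨ S(g))))
Move each ¬ inward, flipping quantifiers it crosses:
  (∀e L(e)) ∧ (∃b ¬L(b)) ∨ (∀h ∀d (¬L(h) ∨ ¬S(d))) ∧ (∀g ∀a (¬S(a) ∧ ¬S(g)))
All bound variables are already distinct, so no renaming is needed.
Finally move all quantifiers to the prefix:
  ∀e ∃b ∀h ∀d ∀g ∀a (L(e) ∧ ¬L(b) ∨ (¬L(h) ∨ ¬S(d)) ∧ ¬S(a) ∧ ¬S(g))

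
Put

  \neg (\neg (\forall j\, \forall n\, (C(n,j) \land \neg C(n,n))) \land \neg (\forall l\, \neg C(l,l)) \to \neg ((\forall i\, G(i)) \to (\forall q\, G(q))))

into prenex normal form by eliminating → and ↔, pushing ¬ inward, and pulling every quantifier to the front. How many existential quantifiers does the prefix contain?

4

Eliminate → and ↔ using ¬ and ∨.
  \neg (\neg (\neg (\forall j\, \forall n\, (C(n,j) \land \neg C(n,n))) \land \neg (\forall l\, \neg C(l,l))) \lor \neg (\neg (\forall i\, G(i)) \lor (\forall q\, G(q))))
Push ¬ through the quantifiers and connectives to reach negation normal form:
  (\exists j\, \exists n\, (\neg C(n,j) \lor C(n,n))) \land (\exists l\, C(l,l)) \land ((\exists i\, \neg G(i)) \lor (\forall q\, G(q)))
Extract every quantifier outward, since the variables are now distinct and don't occur free across branches:
  \exists j\, \exists n\, \exists l\, \exists i\, \forall q\, ((\neg C(n,j) \lor C(n,n)) \land C(l,l) \land (\neg G(i) \lor G(q)))
The prefix is \exists j \exists n \exists l \exists i \forall q: 1 universal, 4 existential.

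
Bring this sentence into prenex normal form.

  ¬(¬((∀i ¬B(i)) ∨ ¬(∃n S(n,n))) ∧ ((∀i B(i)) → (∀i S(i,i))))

Eliminate → and ↔ using ¬ and ∨.
  ¬(¬((∀i ¬B(i)) ∨ ¬(∃n S(n,n))) ∧ (¬(∀i B(i)) ∨ (∀i S(i,i))))
Push ¬ through the quantifiers and connectives to reach negation normal form:
  (∀i ¬B(i)) ∨ (∀n ¬S(n,n)) ∨ (∀i B(i)) ∧ (∃i ¬S(i,i))
Standardize variables apart so no two quantifiers bind the same name: i↦y, i↦t.
  (∀i ¬B(i)) ∨ (∀n ¬S(n,n)) ∨ (∀y B(y)) ∧ (∃t ¬S(t,t))
Pull the quantifiers to the front (each side's bound variable is not free in the other side):
  ∀i ∀n ∀y ∃t (¬B(i) ∨ ¬S(n,n) ∨ B(y) ∧ ¬S(t,t))

∀i ∀n ∀y ∃t (¬B(i) ∨ ¬S(n,n) ∨ B(y) ∧ ¬S(t,t))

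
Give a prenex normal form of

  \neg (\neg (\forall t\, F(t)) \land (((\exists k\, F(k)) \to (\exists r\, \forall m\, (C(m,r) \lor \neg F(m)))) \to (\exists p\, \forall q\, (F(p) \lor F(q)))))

First replace A → B with ¬A ∨ B.
  \neg (\neg (\forall t\, F(t)) \land (\neg (\neg (\exists k\, F(k)) \lor (\exists r\, \forall m\, (C(m,r) \lor \neg F(m)))) \lor (\exists p\, \forall q\, (F(p) \lor F(q)))))
Push ¬ through the quantifiers and connectives to reach negation normal form:
  (\forall t\, F(t)) \lor ((\forall k\, \neg F(k)) \lor (\exists r\, \forall m\, (C(m,r) \lor \neg F(m)))) \land (\forall p\, \exists q\, (\neg F(p) \land \neg F(q)))
Extract every quantifier outward, since the variables are now distinct and don't occur free across branches:
  \forall t\, \forall k\, \exists r\, \forall m\, \forall p\, \exists q\, (F(t) \lor (\neg F(k) \lor C(m,r) \lor \neg F(m)) \land \neg F(p) \land \neg F(q))

\forall t\, \forall k\, \exists r\, \forall m\, \forall p\, \exists q\, (F(t) \lor (\neg F(k) \lor C(m,r) \lor \neg F(m)) \land \neg F(p) \land \neg F(q))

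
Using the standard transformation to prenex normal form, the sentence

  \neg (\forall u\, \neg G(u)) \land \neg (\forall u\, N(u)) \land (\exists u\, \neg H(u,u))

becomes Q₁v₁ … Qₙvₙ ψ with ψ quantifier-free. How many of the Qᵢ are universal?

0

Drive negations inward (¬∀x A ≡ ∃x ¬A, ¬∃x A ≡ ∀x ¬A, De Morgan for ∧/∨):
  (\exists u\, G(u)) \land (\exists u\, \neg N(u)) \land (\exists u\, \neg H(u,u))
Rename bound variables to avoid capture: u↦y1, u↦r.
  (\exists u\, G(u)) \land (\exists y1\, \neg N(y1)) \land (\exists r\, \neg H(r,r))
Pull the quantifiers to the front (each side's bound variable is not free in the other side):
  \exists u\, \exists y1\, \exists r\, (G(u) \land \neg N(y1) \land \neg H(r,r))
The prefix is \exists u \exists y1 \exists r: 0 universal, 3 existential.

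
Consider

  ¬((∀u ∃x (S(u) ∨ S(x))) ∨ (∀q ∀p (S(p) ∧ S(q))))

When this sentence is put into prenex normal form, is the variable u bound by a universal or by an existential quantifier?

Move each ¬ inward, flipping quantifiers it crosses:
  (∃u ∀x (¬S(u) ∧ ¬S(x))) ∧ (∃q ∃p (¬S(p) ∨ ¬S(q)))
Extract every quantifier outward, since the variables are now distinct and don't occur free across branches:
  ∃u ∀x ∃q ∃p (¬S(u) ∧ ¬S(x) ∧ (¬S(p) ∨ ¬S(q)))
The quantifier ∀u sits under an odd number of negations, so it flips to ∃u.

existential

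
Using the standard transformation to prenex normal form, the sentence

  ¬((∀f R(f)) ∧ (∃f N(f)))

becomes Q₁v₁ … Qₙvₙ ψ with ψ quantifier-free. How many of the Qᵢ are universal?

1

Drive negations inward (¬∀x A ≡ ∃x ¬A, ¬∃x A ≡ ∀x ¬A, De Morgan for ∧/∨):
  (∃f ¬R(f)) ∨ (∀f ¬N(f))
Rename bound variables to avoid capture: f↦x1.
  (∃f ¬R(f)) ∨ (∀x1 ¬N(x1))
Finally move all quantifiers to the prefix:
  ∃f ∀x1 (¬R(f) ∨ ¬N(x1))
The prefix is ∃f ∀x1: 1 universal, 1 existential.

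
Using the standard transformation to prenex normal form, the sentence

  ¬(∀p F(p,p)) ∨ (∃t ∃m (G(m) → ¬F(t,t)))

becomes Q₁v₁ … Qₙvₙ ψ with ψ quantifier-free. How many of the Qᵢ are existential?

Eliminate → and ↔ using ¬ and ∨.
  ¬(∀p F(p,p)) ∨ (∃t ∃m (¬G(m) ∨ ¬F(t,t)))
Drive negations inward (¬∀x A ≡ ∃x ¬A, ¬∃x A ≡ ∀x ¬A, De Morgan for ∧/∨):
  (∃p ¬F(p,p)) ∨ (∃t ∃m (¬G(m) ∨ ¬F(t,t)))
Finally move all quantifiers to the prefix:
  ∃p ∃t ∃m (¬F(p,p) ∨ ¬G(m) ∨ ¬F(t,t))
The prefix is ∃p ∃t ∃m: 0 universal, 3 existential.

3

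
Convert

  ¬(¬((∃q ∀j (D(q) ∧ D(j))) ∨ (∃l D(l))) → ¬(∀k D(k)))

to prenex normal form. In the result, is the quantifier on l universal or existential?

universal

Eliminate → and ↔ using ¬ and ∨.
  ¬(¬¬((∃q ∀j (D(q) ∧ D(j))) ∨ (∃l D(l))) ∨ ¬(∀k D(k)))
Move each ¬ inward, flipping quantifiers it crosses:
  (∀q ∃j (¬D(q) ∨ ¬D(j))) ∧ (∀l ¬D(l)) ∧ (∀k D(k))
Pull the quantifiers to the front (each side's bound variable is not free in the other side):
  ∀q ∃j ∀l ∀k ((¬D(q) ∨ ¬D(j)) ∧ ¬D(l) ∧ D(k))
The quantifier ∃l sits under an odd number of negations (counting the antecedent side of each →), so it flips to ∀l.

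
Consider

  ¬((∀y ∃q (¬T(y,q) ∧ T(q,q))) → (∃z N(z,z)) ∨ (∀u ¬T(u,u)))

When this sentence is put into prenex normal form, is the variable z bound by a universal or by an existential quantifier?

universal

First replace A → B with ¬A ∨ B.
  ¬(¬(∀y ∃q (¬T(y,q) ∧ T(q,q))) ∨ (∃z N(z,z)) ∨ (∀u ¬T(u,u)))
Move each ¬ inward, flipping quantifiers it crosses:
  (∀y ∃q (¬T(y,q) ∧ T(q,q))) ∧ (∀z ¬N(z,z)) ∧ (∃u T(u,u))
Finally move all quantifiers to the prefix:
  ∀y ∃q ∀z ∃u (¬T(y,q) ∧ T(q,q) ∧ ¬N(z,z) ∧ T(u,u))
The quantifier ∃z sits under an odd number of negations (counting the antecedent side of each →), so it flips to ∀z.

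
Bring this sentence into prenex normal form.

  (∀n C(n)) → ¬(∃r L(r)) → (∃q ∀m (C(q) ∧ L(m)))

∃n ∃r ∃q ∀m (¬C(n) ∨ L(r) ∨ C(q) ∧ L(m))

Eliminate → and ↔ using ¬ and ∨.
  ¬(∀n C(n)) ∨ ¬¬(∃r L(r)) ∨ (∃q ∀m (C(q) ∧ L(m)))
Push ¬ through the quantifiers and connectives to reach negation normal form:
  (∃n ¬C(n)) ∨ (∃r L(r)) ∨ (∃q ∀m (C(q) ∧ L(m)))
All bound variables are already distinct, so no renaming is needed.
Extract every quantifier outward, since the variables are now distinct and don't occur free across branches:
  ∃n ∃r ∃q ∀m (¬C(n) ∨ L(r) ∨ C(q) ∧ L(m))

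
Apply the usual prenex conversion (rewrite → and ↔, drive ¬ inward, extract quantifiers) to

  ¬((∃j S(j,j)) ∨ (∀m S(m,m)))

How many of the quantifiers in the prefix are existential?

1

Drive negations inward (¬∀x A ≡ ∃x ¬A, ¬∃x A ≡ ∀x ¬A, De Morgan for ∧/∨):
  (∀j ¬S(j,j)) ∧ (∃m ¬S(m,m))
Finally move all quantifiers to the prefix:
  ∀j ∃m (¬S(j,j) ∧ ¬S(m,m))
The prefix is ∀j ∃m: 1 universal, 1 existential.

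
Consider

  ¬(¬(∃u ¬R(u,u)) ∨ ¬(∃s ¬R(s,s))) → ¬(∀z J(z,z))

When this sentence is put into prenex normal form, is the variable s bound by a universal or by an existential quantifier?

universal

First replace A → B with ¬A ∨ B.
  ¬¬(¬(∃u ¬R(u,u)) ∨ ¬(∃s ¬R(s,s))) ∨ ¬(∀z J(z,z))
Move each ¬ inward, flipping quantifiers it crosses:
  (∀u R(u,u)) ∨ (∀s R(s,s)) ∨ (∃z ¬J(z,z))
Finally move all quantifiers to the prefix:
  ∀u ∀s ∃z (R(u,u) ∨ R(s,s) ∨ ¬J(z,z))
The quantifier ∃s sits under an odd number of negations (counting the antecedent side of each →), so it flips to ∀s.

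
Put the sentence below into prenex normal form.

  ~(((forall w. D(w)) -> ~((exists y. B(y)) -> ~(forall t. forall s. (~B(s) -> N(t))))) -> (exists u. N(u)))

Rewrite implications/biconditionals: A → B as ¬A ∨ B.
  ~(~(~(forall w. D(w)) | ~(~(exists y. B(y)) | ~(forall t. forall s. (~~B(s) | N(t))))) | (exists u. N(u)))
Drive negations inward (¬∀x A ≡ ∃x ¬A, ¬∃x A ≡ ∀x ¬A, De Morgan for ∧/∨):
  ((exists w. ~D(w)) | (exists y. B(y)) & (forall t. forall s. (B(s) | N(t)))) & (forall u. ~N(u))
Finally move all quantifiers to the prefix:
  exists w. exists y. forall t. forall s. forall u. ((~D(w) | B(y) & (B(s) | N(t))) & ~N(u))

exists w. exists y. forall t. forall s. forall u. ((~D(w) | B(y) & (B(s) | N(t))) & ~N(u))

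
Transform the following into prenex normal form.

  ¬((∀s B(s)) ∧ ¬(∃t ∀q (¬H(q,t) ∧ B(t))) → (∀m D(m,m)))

∀s ∀t ∃q ∃m (B(s) ∧ (H(q,t) ∨ ¬B(t)) ∧ ¬D(m,m))

First replace A → B with ¬A ∨ B.
  ¬(¬((∀s B(s)) ∧ ¬(∃t ∀q (¬H(q,t) ∧ B(t)))) ∨ (∀m D(m,m)))
Drive negations inward (¬∀x A ≡ ∃x ¬A, ¬∃x A ≡ ∀x ¬A, De Morgan for ∧/∨):
  (∀s B(s)) ∧ (∀t ∃q (H(q,t) ∨ ¬B(t))) ∧ (∃m ¬D(m,m))
All bound variables are already distinct, so no renaming is needed.
Extract every quantifier outward, since the variables are now distinct and don't occur free across branches:
  ∀s ∀t ∃q ∃m (B(s) ∧ (H(q,t) ∨ ¬B(t)) ∧ ¬D(m,m))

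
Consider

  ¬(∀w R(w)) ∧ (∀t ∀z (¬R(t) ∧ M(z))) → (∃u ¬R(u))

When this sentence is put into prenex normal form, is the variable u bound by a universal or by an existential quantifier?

Rewrite implications/biconditionals: A → B as ¬A ∨ B.
  ¬(¬(∀w R(w)) ∧ (∀t ∀z (¬R(t) ∧ M(z)))) ∨ (∃u ¬R(u))
Drive negations inward (¬∀x A ≡ ∃x ¬A, ¬∃x A ≡ ∀x ¬A, De Morgan for ∧/∨):
  (∀w R(w)) ∨ (∃t ∃z (R(t) ∨ ¬M(z))) ∨ (∃u ¬R(u))
Extract every quantifier outward, since the variables are now distinct and don't occur free across branches:
  ∀w ∃t ∃z ∃u (R(w) ∨ R(t) ∨ ¬M(z) ∨ ¬R(u))
The quantifier ∃u sits under an even number of negations (counting the antecedent side of each →), so it remains existential.

existential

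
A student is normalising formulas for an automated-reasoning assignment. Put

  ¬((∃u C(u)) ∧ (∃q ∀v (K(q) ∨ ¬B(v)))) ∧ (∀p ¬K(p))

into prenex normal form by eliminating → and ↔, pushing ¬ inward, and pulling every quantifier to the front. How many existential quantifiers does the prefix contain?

Drive negations inward (¬∀x A ≡ ∃x ¬A, ¬∃x A ≡ ∀x ¬A, De Morgan for ∧/∨):
  ((∀u ¬C(u)) ∨ (∀q ∃v (¬K(q) ∧ B(v)))) ∧ (∀p ¬K(p))
All bound variables are already distinct, so no renaming is needed.
Finally move all quantifiers to the prefix:
  ∀u ∀q ∃v ∀p ((¬C(u) ∨ ¬K(q) ∧ B(v)) ∧ ¬K(p))
The prefix is ∀u ∀q ∃v ∀p: 3 universal, 1 existential.

1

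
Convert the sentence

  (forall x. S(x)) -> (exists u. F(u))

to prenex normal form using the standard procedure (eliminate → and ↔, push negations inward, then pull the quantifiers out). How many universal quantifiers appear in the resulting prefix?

0

Eliminate → and ↔ using ¬ and ∨.
  ~(forall x. S(x)) | (exists u. F(u))
Push ¬ through the quantifiers and connectives to reach negation normal form:
  (exists x. ~S(x)) | (exists u. F(u))
All bound variables are already distinct, so no renaming is needed.
Extract every quantifier outward, since the variables are now distinct and don't occur free across branches:
  exists x. exists u. (~S(x) | F(u))
The prefix is exists x exists u: 0 universal, 2 existential.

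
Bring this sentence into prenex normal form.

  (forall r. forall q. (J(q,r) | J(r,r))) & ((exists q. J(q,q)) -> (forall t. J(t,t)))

First replace A → B with ¬A ∨ B.
  (forall r. forall q. (J(q,r) | J(r,r))) & (~(exists q. J(q,q)) | (forall t. J(t,t)))
Drive negations inward (¬∀x A ≡ ∃x ¬A, ¬∃x A ≡ ∀x ¬A, De Morgan for ∧/∨):
  (forall r. forall q. (J(q,r) | J(r,r))) & ((forall q. ~J(q,q)) | (forall t. J(t,t)))
Rename bound variables to avoid capture: q↦a.
  (forall r. forall q. (J(q,r) | J(r,r))) & ((forall a. ~J(a,a)) | (forall t. J(t,t)))
Pull the quantifiers to the front (each side's bound variable is not free in the other side):
  forall r. forall q. forall a. forall t. ((J(q,r) | J(r,r)) & (~J(a,a) | J(t,t)))

forall r. forall q. forall a. forall t. ((J(q,r) | J(r,r)) & (~J(a,a) | J(t,t)))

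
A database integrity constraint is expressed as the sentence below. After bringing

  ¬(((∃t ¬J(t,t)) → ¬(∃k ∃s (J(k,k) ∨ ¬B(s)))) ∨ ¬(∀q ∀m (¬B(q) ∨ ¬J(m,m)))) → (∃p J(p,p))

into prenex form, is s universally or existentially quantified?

Eliminate → and ↔ using ¬ and ∨.
  ¬¬(¬(∃t ¬J(t,t)) ∨ ¬(∃k ∃s (J(k,k) ∨ ¬B(s))) ∨ ¬(∀q ∀m (¬B(q) ∨ ¬J(m,m)))) ∨ (∃p J(p,p))
Move each ¬ inward, flipping quantifiers it crosses:
  (∀t J(t,t)) ∨ (∀k ∀s (¬J(k,k) ∧ B(s))) ∨ (∃q ∃m (B(q) ∧ J(m,m))) ∨ (∃p J(p,p))
All bound variables are already distinct, so no renaming is needed.
Pull the quantifiers to the front (each side's bound variable is not free in the other side):
  ∀t ∀k ∀s ∃q ∃m ∃p (J(t,t) ∨ ¬J(k,k) ∧ B(s) ∨ B(q) ∧ J(m,m) ∨ J(p,p))
The quantifier ∃s sits under an odd number of negations (counting the antecedent side of each →), so it flips to ∀s.

universal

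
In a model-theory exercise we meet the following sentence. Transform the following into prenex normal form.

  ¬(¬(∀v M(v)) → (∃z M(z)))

Rewrite implications/biconditionals: A → B as ¬A ∨ B.
  ¬(¬¬(∀v M(v)) ∨ (∃z M(z)))
Drive negations inward (¬∀x A ≡ ∃x ¬A, ¬∃x A ≡ ∀x ¬A, De Morgan for ∧/∨):
  (∃v ¬M(v)) ∧ (∀z ¬M(z))
All bound variables are already distinct, so no renaming is needed.
Pull the quantifiers to the front (each side's bound variable is not free in the other side):
  ∃v ∀z (¬M(v) ∧ ¬M(z))

∃v ∀z (¬M(v) ∧ ¬M(z))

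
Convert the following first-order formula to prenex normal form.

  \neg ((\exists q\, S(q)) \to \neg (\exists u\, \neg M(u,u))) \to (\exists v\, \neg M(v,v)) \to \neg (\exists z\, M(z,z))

Eliminate → and ↔ using ¬ and ∨.
  \neg \neg (\neg (\exists q\, S(q)) \lor \neg (\exists u\, \neg M(u,u))) \lor \neg (\exists v\, \neg M(v,v)) \lor \neg (\exists z\, M(z,z))
Push ¬ through the quantifiers and connectives to reach negation normal form:
  (\forall q\, \neg S(q)) \lor (\forall u\, M(u,u)) \lor (\forall v\, M(v,v)) \lor (\forall z\, \neg M(z,z))
Extract every quantifier outward, since the variables are now distinct and don't occur free across branches:
  \forall q\, \forall u\, \forall v\, \forall z\, (\neg S(q) \lor M(u,u) \lor M(v,v) \lor \neg M(z,z))

\forall q\, \forall u\, \forall v\, \forall z\, (\neg S(q) \lor M(u,u) \lor M(v,v) \lor \neg M(z,z))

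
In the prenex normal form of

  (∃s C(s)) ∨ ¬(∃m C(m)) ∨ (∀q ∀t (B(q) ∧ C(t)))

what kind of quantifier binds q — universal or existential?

universal

Move each ¬ inward, flipping quantifiers it crosses:
  (∃s C(s)) ∨ (∀m ¬C(m)) ∨ (∀q ∀t (B(q) ∧ C(t)))
Pull the quantifiers to the front (each side's bound variable is not free in the other side):
  ∃s ∀m ∀q ∀t (C(s) ∨ ¬C(m) ∨ B(q) ∧ C(t))
The quantifier ∀q sits under an even number of negations, so it remains universal.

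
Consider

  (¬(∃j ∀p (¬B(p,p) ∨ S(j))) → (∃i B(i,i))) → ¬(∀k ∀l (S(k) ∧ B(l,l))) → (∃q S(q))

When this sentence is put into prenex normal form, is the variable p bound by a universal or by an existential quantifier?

existential

Eliminate → and ↔ using ¬ and ∨.
  ¬(¬¬(∃j ∀p (¬B(p,p) ∨ S(j))) ∨ (∃i B(i,i))) ∨ ¬¬(∀k ∀l (S(k) ∧ B(l,l))) ∨ (∃q S(q))
Drive negations inward (¬∀x A ≡ ∃x ¬A, ¬∃x A ≡ ∀x ¬A, De Morgan for ∧/∨):
  (∀j ∃p (B(p,p) ∧ ¬S(j))) ∧ (∀i ¬B(i,i)) ∨ (∀k ∀l (S(k) ∧ B(l,l))) ∨ (∃q S(q))
Extract every quantifier outward, since the variables are now distinct and don't occur free across branches:
  ∀j ∃p ∀i ∀k ∀l ∃q (B(p,p) ∧ ¬S(j) ∧ ¬B(i,i) ∨ S(k) ∧ B(l,l) ∨ S(q))
The quantifier ∀p sits under an odd number of negations (counting the antecedent side of each →), so it flips to ∃p.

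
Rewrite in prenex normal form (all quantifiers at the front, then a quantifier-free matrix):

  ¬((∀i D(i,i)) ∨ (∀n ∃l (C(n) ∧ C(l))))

∃i ∃n ∀l (¬D(i,i) ∧ (¬C(n) ∨ ¬C(l)))

Drive negations inward (¬∀x A ≡ ∃x ¬A, ¬∃x A ≡ ∀x ¬A, De Morgan for ∧/∨):
  (∃i ¬D(i,i)) ∧ (∃n ∀l (¬C(n) ∨ ¬C(l)))
Finally move all quantifiers to the prefix:
  ∃i ∃n ∀l (¬D(i,i) ∧ (¬C(n) ∨ ¬C(l)))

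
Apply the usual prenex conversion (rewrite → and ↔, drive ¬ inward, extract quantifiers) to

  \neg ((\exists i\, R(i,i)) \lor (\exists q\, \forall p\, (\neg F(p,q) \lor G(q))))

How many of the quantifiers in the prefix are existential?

1

Drive negations inward (¬∀x A ≡ ∃x ¬A, ¬∃x A ≡ ∀x ¬A, De Morgan for ∧/∨):
  (\forall i\, \neg R(i,i)) \land (\forall q\, \exists p\, (F(p,q) \land \neg G(q)))
All bound variables are already distinct, so no renaming is needed.
Extract every quantifier outward, since the variables are now distinct and don't occur free across branches:
  \forall i\, \forall q\, \exists p\, (\neg R(i,i) \land F(p,q) \land \neg G(q))
The prefix is \forall i \forall q \exists p: 2 universal, 1 existential.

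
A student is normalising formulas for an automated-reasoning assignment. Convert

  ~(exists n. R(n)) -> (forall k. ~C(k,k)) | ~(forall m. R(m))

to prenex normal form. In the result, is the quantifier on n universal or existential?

First replace A → B with ¬A ∨ B.
  ~~(exists n. R(n)) | (forall k. ~C(k,k)) | ~(forall m. R(m))
Drive negations inward (¬∀x A ≡ ∃x ¬A, ¬∃x A ≡ ∀x ¬A, De Morgan for ∧/∨):
  (exists n. R(n)) | (forall k. ~C(k,k)) | (exists m. ~R(m))
All bound variables are already distinct, so no renaming is needed.
Extract every quantifier outward, since the variables are now distinct and don't occur free across branches:
  exists n. forall k. exists m. (R(n) | ~C(k,k) | ~R(m))
The quantifier exists n sits under an even number of negations (counting the antecedent side of each →), so it remains existential.

existential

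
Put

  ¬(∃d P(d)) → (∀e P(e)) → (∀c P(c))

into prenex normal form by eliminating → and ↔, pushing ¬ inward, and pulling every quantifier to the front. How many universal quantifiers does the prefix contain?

Rewrite implications/biconditionals: A → B as ¬A ∨ B.
  ¬¬(∃d P(d)) ∨ ¬(∀e P(e)) ∨ (∀c P(c))
Push ¬ through the quantifiers and connectives to reach negation normal form:
  (∃d P(d)) ∨ (∃e ¬P(e)) ∨ (∀c P(c))
All bound variables are already distinct, so no renaming is needed.
Finally move all quantifiers to the prefix:
  ∃d ∃e ∀c (P(d) ∨ ¬P(e) ∨ P(c))
The prefix is ∃d ∃e ∀c: 1 universal, 2 existential.

1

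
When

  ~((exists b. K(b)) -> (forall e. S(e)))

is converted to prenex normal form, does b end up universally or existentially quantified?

Rewrite implications/biconditionals: A → B as ¬A ∨ B.
  ~(~(exists b. K(b)) | (forall e. S(e)))
Drive negations inward (¬∀x A ≡ ∃x ¬A, ¬∃x A ≡ ∀x ¬A, De Morgan for ∧/∨):
  (exists b. K(b)) & (exists e. ~S(e))
All bound variables are already distinct, so no renaming is needed.
Extract every quantifier outward, since the variables are now distinct and don't occur free across branches:
  exists b. exists e. (K(b) & ~S(e))
The quantifier exists b sits under an even number of negations (counting the antecedent side of each →), so it remains existential.

existential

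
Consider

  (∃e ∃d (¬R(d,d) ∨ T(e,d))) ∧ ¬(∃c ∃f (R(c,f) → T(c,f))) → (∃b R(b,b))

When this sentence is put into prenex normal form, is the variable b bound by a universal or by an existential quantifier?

First replace A → B with ¬A ∨ B.
  ¬((∃e ∃d (¬R(d,d) ∨ T(e,d))) ∧ ¬(∃c ∃f (¬R(c,f) ∨ T(c,f)))) ∨ (∃b R(b,b))
Drive negations inward (¬∀x A ≡ ∃x ¬A, ¬∃x A ≡ ∀x ¬A, De Morgan for ∧/∨):
  (∀e ∀d (R(d,d) ∧ ¬T(e,d))) ∨ (∃c ∃f (¬R(c,f) ∨ T(c,f))) ∨ (∃b R(b,b))
Finally move all quantifiers to the prefix:
  ∀e ∀d ∃c ∃f ∃b (R(d,d) ∧ ¬T(e,d) ∨ ¬R(c,f) ∨ T(c,f) ∨ R(b,b))
The quantifier ∃b sits under an even number of negations (counting the antecedent side of each →), so it remains existential.

existential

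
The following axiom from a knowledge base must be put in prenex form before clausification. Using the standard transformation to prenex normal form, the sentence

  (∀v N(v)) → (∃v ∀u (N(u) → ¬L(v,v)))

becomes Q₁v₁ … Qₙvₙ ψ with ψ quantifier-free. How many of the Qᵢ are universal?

First replace A → B with ¬A ∨ B.
  ¬(∀v N(v)) ∨ (∃v ∀u (¬N(u) ∨ ¬L(v,v)))
Drive negations inward (¬∀x A ≡ ∃x ¬A, ¬∃x A ≡ ∀x ¬A, De Morgan for ∧/∨):
  (∃v ¬N(v)) ∨ (∃v ∀u (¬N(u) ∨ ¬L(v,v)))
Standardize variables apart so no two quantifiers bind the same name: v↦w.
  (∃v ¬N(v)) ∨ (∃w ∀u (¬N(u) ∨ ¬L(w,w)))
Pull the quantifiers to the front (each side's bound variable is not free in the other side):
  ∃v ∃w ∀u (¬N(v) ∨ ¬N(u) ∨ ¬L(w,w))
The prefix is ∃v ∃w ∀u: 1 universal, 2 existential.

1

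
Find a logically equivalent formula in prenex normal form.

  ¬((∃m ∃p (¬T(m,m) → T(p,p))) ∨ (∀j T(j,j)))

∀m ∀p ∃j (¬T(m,m) ∧ ¬T(p,p) ∧ ¬T(j,j))

First replace A → B with ¬A ∨ B.
  ¬((∃m ∃p (¬¬T(m,m) ∨ T(p,p))) ∨ (∀j T(j,j)))
Drive negations inward (¬∀x A ≡ ∃x ¬A, ¬∃x A ≡ ∀x ¬A, De Morgan for ∧/∨):
  (∀m ∀p (¬T(m,m) ∧ ¬T(p,p))) ∧ (∃j ¬T(j,j))
Pull the quantifiers to the front (each side's bound variable is not free in the other side):
  ∀m ∀p ∃j (¬T(m,m) ∧ ¬T(p,p) ∧ ¬T(j,j))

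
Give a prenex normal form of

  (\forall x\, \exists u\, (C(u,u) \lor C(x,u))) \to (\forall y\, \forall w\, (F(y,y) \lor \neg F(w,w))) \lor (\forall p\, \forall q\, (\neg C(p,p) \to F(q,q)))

First replace A → B with ¬A ∨ B.
  \neg (\forall x\, \exists u\, (C(u,u) \lor C(x,u))) \lor (\forall y\, \forall w\, (F(y,y) \lor \neg F(w,w))) \lor (\forall p\, \forall q\, (\neg \neg C(p,p) \lor F(q,q)))
Drive negations inward (¬∀x A ≡ ∃x ¬A, ¬∃x A ≡ ∀x ¬A, De Morgan for ∧/∨):
  (\exists x\, \forall u\, (\neg C(u,u) \land \neg C(x,u))) \lor (\forall y\, \forall w\, (F(y,y) \lor \neg F(w,w))) \lor (\forall p\, \forall q\, (C(p,p) \lor F(q,q)))
All bound variables are already distinct, so no renaming is needed.
Pull the quantifiers to the front (each side's bound variable is not free in the other side):
  \exists x\, \forall u\, \forall y\, \forall w\, \forall p\, \forall q\, (\neg C(u,u) \land \neg C(x,u) \lor F(y,y) \lor \neg F(w,w) \lor C(p,p) \lor F(q,q))

\exists x\, \forall u\, \forall y\, \forall w\, \forall p\, \forall q\, (\neg C(u,u) \land \neg C(x,u) \lor F(y,y) \lor \neg F(w,w) \lor C(p,p) \lor F(q,q))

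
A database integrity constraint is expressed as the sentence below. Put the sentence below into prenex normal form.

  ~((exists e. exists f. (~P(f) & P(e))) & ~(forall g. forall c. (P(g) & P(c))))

Move each ¬ inward, flipping quantifiers it crosses:
  (forall e. forall f. (P(f) | ~P(e))) | (forall g. forall c. (P(g) & P(c)))
All bound variables are already distinct, so no renaming is needed.
Finally move all quantifiers to the prefix:
  forall e. forall f. forall g. forall c. (P(f) | ~P(e) | P(g) & P(c))

forall e. forall f. forall g. forall c. (P(f) | ~P(e) | P(g) & P(c))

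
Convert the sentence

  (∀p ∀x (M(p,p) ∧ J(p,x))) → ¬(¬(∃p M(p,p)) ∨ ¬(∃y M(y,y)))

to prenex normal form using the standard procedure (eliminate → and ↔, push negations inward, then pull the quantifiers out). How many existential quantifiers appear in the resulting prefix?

Rewrite implications/biconditionals: A → B as ¬A ∨ B.
  ¬(∀p ∀x (M(p,p) ∧ J(p,x))) ∨ ¬(¬(∃p M(p,p)) ∨ ¬(∃y M(y,y)))
Drive negations inward (¬∀x A ≡ ∃x ¬A, ¬∃x A ≡ ∀x ¬A, De Morgan for ∧/∨):
  (∃p ∃x (¬M(p,p) ∨ ¬J(p,x))) ∨ (∃p M(p,p)) ∧ (∃y M(y,y))
Rename bound variables to avoid capture: p↦w.
  (∃p ∃x (¬M(p,p) ∨ ¬J(p,x))) ∨ (∃w M(w,w)) ∧ (∃y M(y,y))
Finally move all quantifiers to the prefix:
  ∃p ∃x ∃w ∃y (¬M(p,p) ∨ ¬J(p,x) ∨ M(w,w) ∧ M(y,y))
The prefix is ∃p ∃x ∃w ∃y: 0 universal, 4 existential.

4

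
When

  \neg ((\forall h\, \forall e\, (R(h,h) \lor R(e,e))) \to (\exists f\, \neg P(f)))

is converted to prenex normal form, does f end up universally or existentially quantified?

universal

Rewrite implications/biconditionals: A → B as ¬A ∨ B.
  \neg (\neg (\forall h\, \forall e\, (R(h,h) \lor R(e,e))) \lor (\exists f\, \neg P(f)))
Push ¬ through the quantifiers and connectives to reach negation normal form:
  (\forall h\, \forall e\, (R(h,h) \lor R(e,e))) \land (\forall f\, P(f))
Finally move all quantifiers to the prefix:
  \forall h\, \forall e\, \forall f\, ((R(h,h) \lor R(e,e)) \land P(f))
The quantifier \exists f sits under an odd number of negations (counting the antecedent side of each →), so it flips to \forall f.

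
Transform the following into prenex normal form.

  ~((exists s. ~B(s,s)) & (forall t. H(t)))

Push ¬ through the quantifiers and connectives to reach negation normal form:
  (forall s. B(s,s)) | (exists t. ~H(t))
All bound variables are already distinct, so no renaming is needed.
Extract every quantifier outward, since the variables are now distinct and don't occur free across branches:
  forall s. exists t. (B(s,s) | ~H(t))

forall s. exists t. (B(s,s) | ~H(t))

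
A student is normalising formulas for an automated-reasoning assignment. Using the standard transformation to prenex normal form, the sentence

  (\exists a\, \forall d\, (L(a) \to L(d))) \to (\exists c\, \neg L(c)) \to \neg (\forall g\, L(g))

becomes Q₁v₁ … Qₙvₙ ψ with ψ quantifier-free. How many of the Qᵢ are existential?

2

Eliminate → and ↔ using ¬ and ∨.
  \neg (\exists a\, \forall d\, (\neg L(a) \lor L(d))) \lor \neg (\exists c\, \neg L(c)) \lor \neg (\forall g\, L(g))
Drive negations inward (¬∀x A ≡ ∃x ¬A, ¬∃x A ≡ ∀x ¬A, De Morgan for ∧/∨):
  (\forall a\, \exists d\, (L(a) \land \neg L(d))) \lor (\forall c\, L(c)) \lor (\exists g\, \neg L(g))
All bound variables are already distinct, so no renaming is needed.
Finally move all quantifiers to the prefix:
  \forall a\, \exists d\, \forall c\, \exists g\, (L(a) \land \neg L(d) \lor L(c) \lor \neg L(g))
The prefix is \forall a \exists d \forall c \exists g: 2 universal, 2 existential.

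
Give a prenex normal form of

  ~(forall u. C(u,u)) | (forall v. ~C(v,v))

Push ¬ through the quantifiers and connectives to reach negation normal form:
  (exists u. ~C(u,u)) | (forall v. ~C(v,v))
Extract every quantifier outward, since the variables are now distinct and don't occur free across branches:
  exists u. forall v. (~C(u,u) | ~C(v,v))

exists u. forall v. (~C(u,u) | ~C(v,v))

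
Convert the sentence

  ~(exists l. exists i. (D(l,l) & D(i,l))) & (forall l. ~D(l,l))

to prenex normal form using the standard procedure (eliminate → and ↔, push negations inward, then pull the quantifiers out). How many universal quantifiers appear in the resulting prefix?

3

Drive negations inward (¬∀x A ≡ ∃x ¬A, ¬∃x A ≡ ∀x ¬A, De Morgan for ∧/∨):
  (forall l. forall i. (~D(l,l) | ~D(i,l))) & (forall l. ~D(l,l))
Rename bound variables to avoid capture: l↦a.
  (forall l. forall i. (~D(l,l) | ~D(i,l))) & (forall a. ~D(a,a))
Extract every quantifier outward, since the variables are now distinct and don't occur free across branches:
  forall l. forall i. forall a. ((~D(l,l) | ~D(i,l)) & ~D(a,a))
The prefix is forall l forall i forall a: 3 universal, 0 existential.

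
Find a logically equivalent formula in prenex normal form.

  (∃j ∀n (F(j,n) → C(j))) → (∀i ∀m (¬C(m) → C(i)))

First replace A → B with ¬A ∨ B.
  ¬(∃j ∀n (¬F(j,n) ∨ C(j))) ∨ (∀i ∀m (¬¬C(m) ∨ C(i)))
Drive negations inward (¬∀x A ≡ ∃x ¬A, ¬∃x A ≡ ∀x ¬A, De Morgan for ∧/∨):
  (∀j ∃n (F(j,n) ∧ ¬C(j))) ∨ (∀i ∀m (C(m) ∨ C(i)))
All bound variables are already distinct, so no renaming is needed.
Pull the quantifiers to the front (each side's bound variable is not free in the other side):
  ∀j ∃n ∀i ∀m (F(j,n) ∧ ¬C(j) ∨ C(m) ∨ C(i))

∀j ∃n ∀i ∀m (F(j,n) ∧ ¬C(j) ∨ C(m) ∨ C(i))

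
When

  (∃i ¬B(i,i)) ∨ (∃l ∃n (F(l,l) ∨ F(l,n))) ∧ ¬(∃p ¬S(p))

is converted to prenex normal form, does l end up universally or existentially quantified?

Drive negations inward (¬∀x A ≡ ∃x ¬A, ¬∃x A ≡ ∀x ¬A, De Morgan for ∧/∨):
  (∃i ¬B(i,i)) ∨ (∃l ∃n (F(l,l) ∨ F(l,n))) ∧ (∀p S(p))
Extract every quantifier outward, since the variables are now distinct and don't occur free across branches:
  ∃i ∃l ∃n ∀p (¬B(i,i) ∨ (F(l,l) ∨ F(l,n)) ∧ S(p))
The quantifier ∃l sits under an even number of negations, so it remains existential.

existential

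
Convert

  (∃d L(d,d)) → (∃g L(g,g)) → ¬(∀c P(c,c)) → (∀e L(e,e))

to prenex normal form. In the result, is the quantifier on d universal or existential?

First replace A → B with ¬A ∨ B.
  ¬(∃d L(d,d)) ∨ ¬(∃g L(g,g)) ∨ ¬¬(∀c P(c,c)) ∨ (∀e L(e,e))
Drive negations inward (¬∀x A ≡ ∃x ¬A, ¬∃x A ≡ ∀x ¬A, De Morgan for ∧/∨):
  (∀d ¬L(d,d)) ∨ (∀g ¬L(g,g)) ∨ (∀c P(c,c)) ∨ (∀e L(e,e))
All bound variables are already distinct, so no renaming is needed.
Pull the quantifiers to the front (each side's bound variable is not free in the other side):
  ∀d ∀g ∀c ∀e (¬L(d,d) ∨ ¬L(g,g) ∨ P(c,c) ∨ L(e,e))
The quantifier ∃d sits under an odd number of negations (counting the antecedent side of each →), so it flips to ∀d.

universal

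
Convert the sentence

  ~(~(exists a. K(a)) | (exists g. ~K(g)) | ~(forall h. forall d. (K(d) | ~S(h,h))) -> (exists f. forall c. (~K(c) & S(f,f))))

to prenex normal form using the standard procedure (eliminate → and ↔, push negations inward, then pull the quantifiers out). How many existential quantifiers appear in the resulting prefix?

Rewrite implications/biconditionals: A → B as ¬A ∨ B.
  ~(~(~(exists a. K(a)) | (exists g. ~K(g)) | ~(forall h. forall d. (K(d) | ~S(h,h)))) | (exists f. forall c. (~K(c) & S(f,f))))
Drive negations inward (¬∀x A ≡ ∃x ¬A, ¬∃x A ≡ ∀x ¬A, De Morgan for ∧/∨):
  ((forall a. ~K(a)) | (exists g. ~K(g)) | (exists h. exists d. (~K(d) & S(h,h)))) & (forall f. exists c. (K(c) | ~S(f,f)))
All bound variables are already distinct, so no renaming is needed.
Extract every quantifier outward, since the variables are now distinct and don't occur free across branches:
  forall a. exists g. exists h. exists d. forall f. exists c. ((~K(a) | ~K(g) | ~K(d) & S(h,h)) & (K(c) | ~S(f,f)))
The prefix is forall a exists g exists h exists d forall f exists c: 2 universal, 4 existential.

4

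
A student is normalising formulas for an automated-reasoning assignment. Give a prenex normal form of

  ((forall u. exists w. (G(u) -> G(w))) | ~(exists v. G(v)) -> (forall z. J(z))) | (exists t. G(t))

exists u. forall w. exists v. forall z. exists t. (G(u) & ~G(w) & G(v) | J(z) | G(t))

Eliminate → and ↔ using ¬ and ∨.
  ~((forall u. exists w. (~G(u) | G(w))) | ~(exists v. G(v))) | (forall z. J(z)) | (exists t. G(t))
Drive negations inward (¬∀x A ≡ ∃x ¬A, ¬∃x A ≡ ∀x ¬A, De Morgan for ∧/∨):
  (exists u. forall w. (G(u) & ~G(w))) & (exists v. G(v)) | (forall z. J(z)) | (exists t. G(t))
All bound variables are already distinct, so no renaming is needed.
Pull the quantifiers to the front (each side's bound variable is not free in the other side):
  exists u. forall w. exists v. forall z. exists t. (G(u) & ~G(w) & G(v) | J(z) | G(t))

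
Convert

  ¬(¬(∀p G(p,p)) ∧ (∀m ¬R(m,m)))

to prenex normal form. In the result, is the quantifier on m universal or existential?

Move each ¬ inward, flipping quantifiers it crosses:
  (∀p G(p,p)) ∨ (∃m R(m,m))
Finally move all quantifiers to the prefix:
  ∀p ∃m (G(p,p) ∨ R(m,m))
The quantifier ∀m sits under an odd number of negations, so it flips to ∃m.

existential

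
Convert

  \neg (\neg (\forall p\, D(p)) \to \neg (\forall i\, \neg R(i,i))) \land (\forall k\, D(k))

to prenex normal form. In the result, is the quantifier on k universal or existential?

universal

Eliminate → and ↔ using ¬ and ∨.
  \neg (\neg \neg (\forall p\, D(p)) \lor \neg (\forall i\, \neg R(i,i))) \land (\forall k\, D(k))
Push ¬ through the quantifiers and connectives to reach negation normal form:
  (\exists p\, \neg D(p)) \land (\forall i\, \neg R(i,i)) \land (\forall k\, D(k))
All bound variables are already distinct, so no renaming is needed.
Extract every quantifier outward, since the variables are now distinct and don't occur free across branches:
  \exists p\, \forall i\, \forall k\, (\neg D(p) \land \neg R(i,i) \land D(k))
The quantifier \forall k sits under an even number of negations (counting the antecedent side of each →), so it remains universal.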